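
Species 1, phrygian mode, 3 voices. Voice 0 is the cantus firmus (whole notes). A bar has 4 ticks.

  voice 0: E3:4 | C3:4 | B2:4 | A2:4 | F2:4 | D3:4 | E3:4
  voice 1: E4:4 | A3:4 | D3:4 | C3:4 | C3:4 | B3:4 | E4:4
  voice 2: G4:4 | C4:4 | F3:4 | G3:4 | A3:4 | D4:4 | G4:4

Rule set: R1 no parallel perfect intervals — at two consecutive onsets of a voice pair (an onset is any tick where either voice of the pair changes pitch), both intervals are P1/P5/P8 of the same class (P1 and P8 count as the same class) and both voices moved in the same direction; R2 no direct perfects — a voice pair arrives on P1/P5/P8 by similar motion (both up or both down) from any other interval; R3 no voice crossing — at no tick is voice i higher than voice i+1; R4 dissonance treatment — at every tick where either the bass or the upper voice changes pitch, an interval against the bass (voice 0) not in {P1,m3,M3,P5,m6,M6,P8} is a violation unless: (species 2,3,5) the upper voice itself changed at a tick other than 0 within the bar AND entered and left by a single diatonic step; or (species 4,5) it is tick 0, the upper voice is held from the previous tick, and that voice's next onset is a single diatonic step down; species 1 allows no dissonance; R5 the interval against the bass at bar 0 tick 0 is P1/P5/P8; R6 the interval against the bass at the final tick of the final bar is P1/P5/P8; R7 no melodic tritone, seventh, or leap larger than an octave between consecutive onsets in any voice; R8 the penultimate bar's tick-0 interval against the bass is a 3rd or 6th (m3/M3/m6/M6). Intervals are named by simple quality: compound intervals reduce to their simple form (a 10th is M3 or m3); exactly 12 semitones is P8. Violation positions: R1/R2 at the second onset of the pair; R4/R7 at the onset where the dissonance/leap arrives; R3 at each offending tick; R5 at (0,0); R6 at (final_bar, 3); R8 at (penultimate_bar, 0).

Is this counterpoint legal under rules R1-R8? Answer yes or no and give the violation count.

bar 0: v0=E3 v1=E4 v2=G4 (m3)
bar 1: v0=C3 v1=A3 v2=C4 (P8)
bar 2: v0=B2 v1=D3 v2=F3 (TT)
bar 3: v0=A2 v1=C3 v2=G3 (m7)
bar 4: v0=F2 v1=C3 v2=A3 (M3)
bar 5: v0=D3 v1=B3 v2=D4 (P8)
bar 6: v0=E3 v1=E4 v2=G4 (m3)
  R5 @ bar0.0: opens on m3
  R2 @ bar1.0: E3/G4 m3 -> C3/C4 P8 similar
  R4 @ bar2.0: B2/F3 TT untreated
  R4 @ bar3.0: A2/G3 m7 untreated
  R2 @ bar5.0: F2/A3 M3 -> D3/D4 P8 similar
  R7 @ bar5.0: C3->B3 leap 11st
  R8 @ bar5.0: penult P8 not 3rd/6th
  R2 @ bar6.0: D3/B3 M6 -> E3/E4 P8 similar
  R6 @ bar6.3: closes on m3

No (9 violations)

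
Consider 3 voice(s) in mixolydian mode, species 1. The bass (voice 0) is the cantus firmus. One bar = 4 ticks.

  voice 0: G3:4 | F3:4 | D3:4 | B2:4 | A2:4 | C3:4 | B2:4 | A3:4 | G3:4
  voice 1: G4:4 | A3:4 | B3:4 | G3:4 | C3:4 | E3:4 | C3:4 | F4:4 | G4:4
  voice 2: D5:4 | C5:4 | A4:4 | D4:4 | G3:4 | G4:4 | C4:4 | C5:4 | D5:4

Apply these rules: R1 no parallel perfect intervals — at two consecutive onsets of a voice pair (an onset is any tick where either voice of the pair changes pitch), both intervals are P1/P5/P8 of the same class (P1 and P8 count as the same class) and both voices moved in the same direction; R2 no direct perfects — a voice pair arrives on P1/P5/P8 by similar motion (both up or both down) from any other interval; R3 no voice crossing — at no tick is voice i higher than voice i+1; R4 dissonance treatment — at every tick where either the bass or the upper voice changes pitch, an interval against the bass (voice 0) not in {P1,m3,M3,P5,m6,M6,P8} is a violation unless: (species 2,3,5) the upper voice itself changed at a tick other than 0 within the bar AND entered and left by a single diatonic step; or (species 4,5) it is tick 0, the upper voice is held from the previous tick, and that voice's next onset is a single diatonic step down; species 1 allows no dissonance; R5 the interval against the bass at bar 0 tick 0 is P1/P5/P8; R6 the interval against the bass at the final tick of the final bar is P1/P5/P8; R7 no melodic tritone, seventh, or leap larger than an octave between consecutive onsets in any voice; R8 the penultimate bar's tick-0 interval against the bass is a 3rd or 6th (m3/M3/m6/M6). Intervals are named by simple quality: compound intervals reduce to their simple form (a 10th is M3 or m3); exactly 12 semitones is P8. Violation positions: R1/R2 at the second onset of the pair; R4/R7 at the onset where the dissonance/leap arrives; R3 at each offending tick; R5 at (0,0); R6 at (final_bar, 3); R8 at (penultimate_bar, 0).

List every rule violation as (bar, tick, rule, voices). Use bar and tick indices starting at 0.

bar 0: v0=G3 v1=G4 v2=D5 downbeat P5
bar 1: v0=F3 v1=A3 v2=C5 downbeat P5
bar 2: v0=D3 v1=B3 v2=A4 downbeat P5
bar 3: v0=B2 v1=G3 v2=D4 downbeat m3
bar 4: v0=A2 v1=C3 v2=G3 downbeat m7
bar 5: v0=C3 v1=E3 v2=G4 downbeat P5
bar 6: v0=B2 v1=C3 v2=C4 downbeat m2
bar 7: v0=A3 v1=F4 v2=C5 downbeat m3
bar 8: v0=G3 v1=G4 v2=D5 downbeat P5
  -> R1 @ bar 1 tick 0 v(0, 2): G3/D5 P5 -> F3/C5 P5 similar
  -> R7 @ bar 1 tick 0 v(1,): G4->A3 leap 10st
  -> R1 @ bar 2 tick 0 v(0, 2): F3/C5 P5 -> D3/A4 P5 similar
  -> R2 @ bar 3 tick 0 v(1, 2): B3/A4 m7 -> G3/D4 P5 similar
  -> R1 @ bar 4 tick 0 v(1, 2): G3/D4 P5 -> C3/G3 P5 similar
  -> R4 @ bar 4 tick 0 v(0, 2): A2/G3 m7 untreated
  -> R2 @ bar 5 tick 0 v(0, 2): A2/G3 m7 -> C3/G4 P5 similar
  -> R2 @ bar 6 tick 0 v(1, 2): E3/G4 m3 -> C3/C4 P8 similar
  -> R4 @ bar 6 tick 0 v(0, 1): B2/C3 m2 untreated
  -> R4 @ bar 6 tick 0 v(0, 2): B2/C4 m2 untreated
  -> R2 @ bar 7 tick 0 v(1, 2): C3/C4 P8 -> F4/C5 P5 similar
  -> R7 @ bar 7 tick 0 v(0,): B2->A3 leap 10st
  -> R7 @ bar 7 tick 0 v(1,): C3->F4 leap 17st
  -> R1 @ bar 8 tick 0 v(1, 2): F4/C5 P5 -> G4/D5 P5 similar

(1, 0, R1, (0, 2))
(1, 0, R7, (1,))
(2, 0, R1, (0, 2))
(3, 0, R2, (1, 2))
(4, 0, R1, (1, 2))
(4, 0, R4, (0, 2))
(5, 0, R2, (0, 2))
(6, 0, R2, (1, 2))
(6, 0, R4, (0, 1))
(6, 0, R4, (0, 2))
(7, 0, R2, (1, 2))
(7, 0, R7, (0,))
(7, 0, R7, (1,))
(8, 0, R1, (1, 2))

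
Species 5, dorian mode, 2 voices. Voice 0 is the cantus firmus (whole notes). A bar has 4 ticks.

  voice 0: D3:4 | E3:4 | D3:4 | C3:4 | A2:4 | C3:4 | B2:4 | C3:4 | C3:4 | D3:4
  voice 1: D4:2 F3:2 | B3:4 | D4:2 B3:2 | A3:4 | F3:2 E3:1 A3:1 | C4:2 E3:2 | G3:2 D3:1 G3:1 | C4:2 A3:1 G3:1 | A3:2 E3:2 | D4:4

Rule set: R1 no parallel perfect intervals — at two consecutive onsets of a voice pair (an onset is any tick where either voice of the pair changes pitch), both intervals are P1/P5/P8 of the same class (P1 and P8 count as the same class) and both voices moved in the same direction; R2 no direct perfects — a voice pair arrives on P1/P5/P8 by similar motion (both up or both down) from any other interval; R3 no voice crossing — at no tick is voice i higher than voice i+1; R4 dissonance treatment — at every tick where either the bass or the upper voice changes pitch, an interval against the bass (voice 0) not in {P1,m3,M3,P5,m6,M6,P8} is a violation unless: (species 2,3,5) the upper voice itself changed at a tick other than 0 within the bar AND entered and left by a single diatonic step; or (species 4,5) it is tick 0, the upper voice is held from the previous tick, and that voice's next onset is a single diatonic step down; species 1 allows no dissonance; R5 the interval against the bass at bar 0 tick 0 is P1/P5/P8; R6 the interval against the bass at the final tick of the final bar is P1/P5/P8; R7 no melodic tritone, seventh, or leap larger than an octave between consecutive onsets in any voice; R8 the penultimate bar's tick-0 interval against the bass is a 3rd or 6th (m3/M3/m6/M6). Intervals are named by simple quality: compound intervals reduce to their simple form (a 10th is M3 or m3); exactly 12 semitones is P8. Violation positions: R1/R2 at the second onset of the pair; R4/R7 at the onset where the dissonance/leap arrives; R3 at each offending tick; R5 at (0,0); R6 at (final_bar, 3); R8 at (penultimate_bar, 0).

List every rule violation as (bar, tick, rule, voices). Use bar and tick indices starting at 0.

(1, 0, R2, (0, 1))
(1, 0, R7, (1,))
(5, 0, R1, (0, 1))
(7, 0, R2, (0, 1))
(9, 0, R2, (0, 1))
(9, 0, R7, (1,))

bar 0: v0=D3 v1=D4 downbeat P8
bar 1: v0=E3 v1=B3 downbeat P5
bar 2: v0=D3 v1=D4 downbeat P8
bar 3: v0=C3 v1=A3 downbeat M6
bar 4: v0=A2 v1=F3 downbeat m6
bar 5: v0=C3 v1=C4 downbeat P8
bar 6: v0=B2 v1=G3 downbeat m6
bar 7: v0=C3 v1=C4 downbeat P8
bar 8: v0=C3 v1=A3 downbeat M6
bar 9: v0=D3 v1=D4 downbeat P8
  -> R2 @ bar 1 tick 0 v(0, 1): D3/F3 m3 -> E3/B3 P5 similar
  -> R7 @ bar 1 tick 0 v(1,): F3->B3 leap 6st
  -> R1 @ bar 5 tick 0 v(0, 1): A2/A3 P8 -> C3/C4 P8 similar
  -> R2 @ bar 7 tick 0 v(0, 1): B2/G3 m6 -> C3/C4 P8 similar
  -> R2 @ bar 9 tick 0 v(0, 1): C3/E3 M3 -> D3/D4 P8 similar
  -> R7 @ bar 9 tick 0 v(1,): E3->D4 leap 10st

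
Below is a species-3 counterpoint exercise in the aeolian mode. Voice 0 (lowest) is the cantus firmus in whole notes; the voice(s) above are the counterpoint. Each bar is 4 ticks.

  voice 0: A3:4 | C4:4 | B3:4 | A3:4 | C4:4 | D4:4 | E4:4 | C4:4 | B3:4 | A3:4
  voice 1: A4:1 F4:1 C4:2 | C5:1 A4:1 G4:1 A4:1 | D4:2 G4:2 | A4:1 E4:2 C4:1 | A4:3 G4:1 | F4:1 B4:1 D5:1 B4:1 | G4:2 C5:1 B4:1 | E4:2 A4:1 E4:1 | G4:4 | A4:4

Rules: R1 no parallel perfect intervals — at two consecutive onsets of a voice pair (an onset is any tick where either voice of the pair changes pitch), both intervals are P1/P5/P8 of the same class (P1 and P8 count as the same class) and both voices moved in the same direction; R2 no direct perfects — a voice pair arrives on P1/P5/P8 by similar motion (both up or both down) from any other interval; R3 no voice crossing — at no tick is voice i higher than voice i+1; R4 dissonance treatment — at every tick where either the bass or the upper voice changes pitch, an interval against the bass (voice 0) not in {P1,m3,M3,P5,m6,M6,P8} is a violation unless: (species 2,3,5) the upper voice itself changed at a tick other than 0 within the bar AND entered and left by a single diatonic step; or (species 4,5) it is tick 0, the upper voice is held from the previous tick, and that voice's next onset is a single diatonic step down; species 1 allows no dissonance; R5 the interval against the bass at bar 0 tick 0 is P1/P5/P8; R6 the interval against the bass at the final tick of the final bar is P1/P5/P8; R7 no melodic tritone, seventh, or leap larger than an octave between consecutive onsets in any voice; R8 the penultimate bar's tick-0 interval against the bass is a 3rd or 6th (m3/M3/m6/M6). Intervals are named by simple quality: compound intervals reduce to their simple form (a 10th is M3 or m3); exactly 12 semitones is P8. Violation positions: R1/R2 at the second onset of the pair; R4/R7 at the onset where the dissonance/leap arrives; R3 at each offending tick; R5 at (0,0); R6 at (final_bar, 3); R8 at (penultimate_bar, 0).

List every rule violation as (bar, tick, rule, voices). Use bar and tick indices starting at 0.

bar 0: v0=A3 v1=A4 downbeat P8
bar 1: v0=C4 v1=C5 downbeat P8
bar 2: v0=B3 v1=D4 downbeat m3
bar 3: v0=A3 v1=A4 downbeat P8
bar 4: v0=C4 v1=A4 downbeat M6
bar 5: v0=D4 v1=F4 downbeat m3
bar 6: v0=E4 v1=G4 downbeat m3
bar 7: v0=C4 v1=E4 downbeat M3
bar 8: v0=B3 v1=G4 downbeat m6
bar 9: v0=A3 v1=A4 downbeat P8
  -> R2 @ bar 1 tick 0 v(0, 1): A3/C4 m3 -> C4/C5 P8 similar
  -> R7 @ bar 5 tick 1 v(1,): F4->B4 leap 6st

(1, 0, R2, (0, 1))
(5, 1, R7, (1,))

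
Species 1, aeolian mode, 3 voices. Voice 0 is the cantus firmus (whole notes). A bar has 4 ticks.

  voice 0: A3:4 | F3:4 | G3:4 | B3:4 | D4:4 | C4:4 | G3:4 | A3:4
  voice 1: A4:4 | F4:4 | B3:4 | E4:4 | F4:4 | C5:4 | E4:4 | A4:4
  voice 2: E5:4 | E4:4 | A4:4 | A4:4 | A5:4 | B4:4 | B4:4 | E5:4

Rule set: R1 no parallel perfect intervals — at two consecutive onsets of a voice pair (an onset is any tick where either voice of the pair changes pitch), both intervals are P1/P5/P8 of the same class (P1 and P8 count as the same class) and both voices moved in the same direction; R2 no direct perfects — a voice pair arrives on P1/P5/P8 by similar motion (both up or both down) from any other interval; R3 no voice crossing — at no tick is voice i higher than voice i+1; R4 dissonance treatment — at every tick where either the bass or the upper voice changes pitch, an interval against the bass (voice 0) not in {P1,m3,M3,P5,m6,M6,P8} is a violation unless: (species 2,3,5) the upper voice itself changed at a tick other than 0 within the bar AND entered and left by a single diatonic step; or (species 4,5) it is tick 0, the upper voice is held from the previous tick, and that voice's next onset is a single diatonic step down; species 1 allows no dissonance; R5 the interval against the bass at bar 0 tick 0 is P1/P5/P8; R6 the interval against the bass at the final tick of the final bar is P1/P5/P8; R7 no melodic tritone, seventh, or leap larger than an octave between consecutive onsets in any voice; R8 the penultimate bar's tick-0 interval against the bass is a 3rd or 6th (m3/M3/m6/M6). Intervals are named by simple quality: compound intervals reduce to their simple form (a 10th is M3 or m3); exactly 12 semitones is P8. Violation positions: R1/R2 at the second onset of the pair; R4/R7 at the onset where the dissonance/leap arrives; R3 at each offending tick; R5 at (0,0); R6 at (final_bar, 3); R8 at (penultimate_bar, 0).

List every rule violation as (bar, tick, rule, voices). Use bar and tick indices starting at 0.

bar 0: v0=A3 v1=A4 v2=E5 downbeat P5
bar 1: v0=F3 v1=F4 v2=E4 downbeat M7
bar 2: v0=G3 v1=B3 v2=A4 downbeat M2
bar 3: v0=B3 v1=E4 v2=A4 downbeat m7
bar 4: v0=D4 v1=F4 v2=A5 downbeat P5
bar 5: v0=C4 v1=C5 v2=B4 downbeat M7
bar 6: v0=G3 v1=E4 v2=B4 downbeat M3
bar 7: v0=A3 v1=A4 v2=E5 downbeat P5
  -> R1 @ bar 1 tick 0 v(0, 1): A3/A4 P8 -> F3/F4 P8 similar
  -> R3 @ bar 1 tick 0 v(1, 2): F4 above E4
  -> R4 @ bar 1 tick 0 v(0, 2): F3/E4 M7 untreated
  -> R3 @ bar 1 tick 1 v(1, 2): F4 above E4
  -> R3 @ bar 1 tick 2 v(1, 2): F4 above E4
  -> R3 @ bar 1 tick 3 v(1, 2): F4 above E4
  -> R4 @ bar 2 tick 0 v(0, 2): G3/A4 M2 untreated
  -> R7 @ bar 2 tick 0 v(1,): F4->B3 leap 6st
  -> R4 @ bar 3 tick 0 v(0, 1): B3/E4 P4 untreated
  -> R4 @ bar 3 tick 0 v(0, 2): B3/A4 m7 untreated
  -> R2 @ bar 4 tick 0 v(0, 2): B3/A4 m7 -> D4/A5 P5 similar
  -> R3 @ bar 5 tick 0 v(1, 2): C5 above B4
  -> R4 @ bar 5 tick 0 v(0, 2): C4/B4 M7 untreated
  -> R7 @ bar 5 tick 0 v(2,): A5->B4 leap 10st
  -> R3 @ bar 5 tick 1 v(1, 2): C5 above B4
  -> R3 @ bar 5 tick 2 v(1, 2): C5 above B4
  -> R3 @ bar 5 tick 3 v(1, 2): C5 above B4
  -> R1 @ bar 7 tick 0 v(1, 2): E4/B4 P5 -> A4/E5 P5 similar
  -> R2 @ bar 7 tick 0 v(0, 1): G3/E4 M6 -> A3/A4 P8 similar
  -> R2 @ bar 7 tick 0 v(0, 2): G3/B4 M3 -> A3/E5 P5 similar

(1, 0, R1, (0, 1))
(1, 0, R3, (1, 2))
(1, 0, R4, (0, 2))
(1, 1, R3, (1, 2))
(1, 2, R3, (1, 2))
(1, 3, R3, (1, 2))
(2, 0, R4, (0, 2))
(2, 0, R7, (1,))
(3, 0, R4, (0, 1))
(3, 0, R4, (0, 2))
(4, 0, R2, (0, 2))
(5, 0, R3, (1, 2))
(5, 0, R4, (0, 2))
(5, 0, R7, (2,))
(5, 1, R3, (1, 2))
(5, 2, R3, (1, 2))
(5, 3, R3, (1, 2))
(7, 0, R1, (1, 2))
(7, 0, R2, (0, 1))
(7, 0, R2, (0, 2))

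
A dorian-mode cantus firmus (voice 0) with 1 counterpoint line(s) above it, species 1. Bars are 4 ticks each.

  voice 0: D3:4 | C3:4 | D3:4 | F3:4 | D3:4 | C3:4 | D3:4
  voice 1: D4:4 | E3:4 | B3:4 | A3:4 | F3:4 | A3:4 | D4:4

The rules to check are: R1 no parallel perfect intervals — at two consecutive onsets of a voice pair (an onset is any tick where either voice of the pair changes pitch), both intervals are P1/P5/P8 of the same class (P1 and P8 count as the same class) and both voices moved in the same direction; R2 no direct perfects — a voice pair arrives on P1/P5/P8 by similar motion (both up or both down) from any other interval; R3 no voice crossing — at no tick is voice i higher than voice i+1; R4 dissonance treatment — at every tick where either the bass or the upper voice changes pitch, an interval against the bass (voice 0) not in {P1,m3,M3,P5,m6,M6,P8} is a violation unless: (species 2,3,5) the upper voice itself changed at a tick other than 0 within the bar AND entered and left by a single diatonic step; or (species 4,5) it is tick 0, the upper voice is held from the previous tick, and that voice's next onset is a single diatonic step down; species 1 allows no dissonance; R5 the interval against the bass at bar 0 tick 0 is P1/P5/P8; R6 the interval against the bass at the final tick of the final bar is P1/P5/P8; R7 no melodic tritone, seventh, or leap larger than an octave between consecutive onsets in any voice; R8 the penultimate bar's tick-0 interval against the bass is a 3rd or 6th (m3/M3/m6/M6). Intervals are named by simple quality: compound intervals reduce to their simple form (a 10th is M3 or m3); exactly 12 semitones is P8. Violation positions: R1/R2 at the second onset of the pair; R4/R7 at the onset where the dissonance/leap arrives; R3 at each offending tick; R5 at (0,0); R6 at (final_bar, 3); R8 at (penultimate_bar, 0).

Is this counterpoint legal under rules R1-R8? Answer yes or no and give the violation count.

bar 0: v0=D3 v1=D4 (P8)
bar 1: v0=C3 v1=E3 (M3)
bar 2: v0=D3 v1=B3 (M6)
bar 3: v0=F3 v1=A3 (M3)
bar 4: v0=D3 v1=F3 (m3)
bar 5: v0=C3 v1=A3 (M6)
bar 6: v0=D3 v1=D4 (P8)
  R7 @ bar1.0: D4->E3 leap 10st
  R2 @ bar6.0: C3/A3 M6 -> D3/D4 P8 similar

No (2 violations)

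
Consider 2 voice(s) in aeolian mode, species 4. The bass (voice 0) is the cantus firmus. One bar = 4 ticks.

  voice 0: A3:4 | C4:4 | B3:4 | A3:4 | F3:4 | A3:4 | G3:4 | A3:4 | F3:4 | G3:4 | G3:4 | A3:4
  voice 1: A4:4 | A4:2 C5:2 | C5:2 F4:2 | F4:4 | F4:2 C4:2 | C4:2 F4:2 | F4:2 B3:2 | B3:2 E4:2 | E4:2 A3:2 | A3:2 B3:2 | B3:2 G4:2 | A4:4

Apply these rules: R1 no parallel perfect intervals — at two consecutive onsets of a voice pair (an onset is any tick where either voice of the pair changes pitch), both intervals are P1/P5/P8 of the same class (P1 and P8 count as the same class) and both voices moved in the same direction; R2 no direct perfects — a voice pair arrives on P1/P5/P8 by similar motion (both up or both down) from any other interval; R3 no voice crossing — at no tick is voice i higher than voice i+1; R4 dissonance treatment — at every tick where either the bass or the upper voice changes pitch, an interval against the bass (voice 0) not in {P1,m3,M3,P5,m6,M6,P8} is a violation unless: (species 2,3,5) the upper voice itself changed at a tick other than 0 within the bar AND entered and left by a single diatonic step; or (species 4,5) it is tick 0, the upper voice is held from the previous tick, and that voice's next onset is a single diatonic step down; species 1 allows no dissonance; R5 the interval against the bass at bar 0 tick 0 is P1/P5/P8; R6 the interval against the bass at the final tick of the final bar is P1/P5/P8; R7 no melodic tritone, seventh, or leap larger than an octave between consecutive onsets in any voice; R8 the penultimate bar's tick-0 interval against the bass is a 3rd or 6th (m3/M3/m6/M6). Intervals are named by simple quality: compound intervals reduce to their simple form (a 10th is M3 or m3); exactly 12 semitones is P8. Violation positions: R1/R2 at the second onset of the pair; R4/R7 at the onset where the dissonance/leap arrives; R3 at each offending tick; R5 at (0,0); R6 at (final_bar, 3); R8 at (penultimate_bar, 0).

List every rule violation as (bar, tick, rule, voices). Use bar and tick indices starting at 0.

(2, 0, R4, (0, 1))
(2, 2, R4, (0, 1))
(6, 0, R4, (0, 1))
(6, 2, R7, (1,))
(7, 0, R4, (0, 1))
(8, 0, R4, (0, 1))
(9, 0, R4, (0, 1))
(11, 0, R1, (0, 1))

bar 0: v0=A3 v1=A4 downbeat P8
bar 1: v0=C4 v1=A4 downbeat M6
bar 2: v0=B3 v1=C5 downbeat m2
bar 3: v0=A3 v1=F4 downbeat m6
bar 4: v0=F3 v1=F4 downbeat P8
bar 5: v0=A3 v1=C4 downbeat m3
bar 6: v0=G3 v1=F4 downbeat m7
bar 7: v0=A3 v1=B3 downbeat M2
bar 8: v0=F3 v1=E4 downbeat M7
bar 9: v0=G3 v1=A3 downbeat M2
bar 10: v0=G3 v1=B3 downbeat M3
bar 11: v0=A3 v1=A4 downbeat P8
  -> R4 @ bar 2 tick 0 v(0, 1): B3/C5 m2 untreated
  -> R4 @ bar 2 tick 2 v(0, 1): B3/F4 TT untreated
  -> R4 @ bar 6 tick 0 v(0, 1): G3/F4 m7 untreated
  -> R7 @ bar 6 tick 2 v(1,): F4->B3 leap 6st
  -> R4 @ bar 7 tick 0 v(0, 1): A3/B3 M2 untreated
  -> R4 @ bar 8 tick 0 v(0, 1): F3/E4 M7 untreated
  -> R4 @ bar 9 tick 0 v(0, 1): G3/A3 M2 untreated
  -> R1 @ bar 11 tick 0 v(0, 1): G3/G4 P8 -> A3/A4 P8 similar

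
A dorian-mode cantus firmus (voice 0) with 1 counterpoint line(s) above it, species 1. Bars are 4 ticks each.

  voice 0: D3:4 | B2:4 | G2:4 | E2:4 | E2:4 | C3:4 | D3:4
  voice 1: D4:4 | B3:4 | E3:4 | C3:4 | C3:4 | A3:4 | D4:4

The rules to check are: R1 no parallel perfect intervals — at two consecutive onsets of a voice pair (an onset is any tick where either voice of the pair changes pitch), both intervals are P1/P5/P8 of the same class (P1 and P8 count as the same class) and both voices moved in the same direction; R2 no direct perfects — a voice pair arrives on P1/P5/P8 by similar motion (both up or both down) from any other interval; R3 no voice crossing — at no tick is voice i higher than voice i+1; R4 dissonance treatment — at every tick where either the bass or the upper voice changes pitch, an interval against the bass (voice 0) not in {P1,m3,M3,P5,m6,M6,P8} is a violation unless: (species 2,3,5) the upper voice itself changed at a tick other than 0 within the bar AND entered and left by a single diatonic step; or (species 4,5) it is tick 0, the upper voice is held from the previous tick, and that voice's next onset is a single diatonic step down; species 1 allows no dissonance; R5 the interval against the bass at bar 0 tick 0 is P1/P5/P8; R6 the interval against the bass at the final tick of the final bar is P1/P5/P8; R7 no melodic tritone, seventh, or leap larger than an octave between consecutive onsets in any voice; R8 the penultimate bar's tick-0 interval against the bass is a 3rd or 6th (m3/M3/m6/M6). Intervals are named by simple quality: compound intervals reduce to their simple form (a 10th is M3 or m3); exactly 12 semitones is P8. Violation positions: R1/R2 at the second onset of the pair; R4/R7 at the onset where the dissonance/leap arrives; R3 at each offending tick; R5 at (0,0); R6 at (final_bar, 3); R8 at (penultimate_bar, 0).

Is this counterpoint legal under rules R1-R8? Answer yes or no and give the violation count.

No (2 violations)

bar 0: v0=D3 v1=D4 (P8)
bar 1: v0=B2 v1=B3 (P8)
bar 2: v0=G2 v1=E3 (M6)
bar 3: v0=E2 v1=C3 (m6)
bar 4: v0=E2 v1=C3 (m6)
bar 5: v0=C3 v1=A3 (M6)
bar 6: v0=D3 v1=D4 (P8)
  R1 @ bar1.0: D3/D4 P8 -> B2/B3 P8 similar
  R2 @ bar6.0: C3/A3 M6 -> D3/D4 P8 similar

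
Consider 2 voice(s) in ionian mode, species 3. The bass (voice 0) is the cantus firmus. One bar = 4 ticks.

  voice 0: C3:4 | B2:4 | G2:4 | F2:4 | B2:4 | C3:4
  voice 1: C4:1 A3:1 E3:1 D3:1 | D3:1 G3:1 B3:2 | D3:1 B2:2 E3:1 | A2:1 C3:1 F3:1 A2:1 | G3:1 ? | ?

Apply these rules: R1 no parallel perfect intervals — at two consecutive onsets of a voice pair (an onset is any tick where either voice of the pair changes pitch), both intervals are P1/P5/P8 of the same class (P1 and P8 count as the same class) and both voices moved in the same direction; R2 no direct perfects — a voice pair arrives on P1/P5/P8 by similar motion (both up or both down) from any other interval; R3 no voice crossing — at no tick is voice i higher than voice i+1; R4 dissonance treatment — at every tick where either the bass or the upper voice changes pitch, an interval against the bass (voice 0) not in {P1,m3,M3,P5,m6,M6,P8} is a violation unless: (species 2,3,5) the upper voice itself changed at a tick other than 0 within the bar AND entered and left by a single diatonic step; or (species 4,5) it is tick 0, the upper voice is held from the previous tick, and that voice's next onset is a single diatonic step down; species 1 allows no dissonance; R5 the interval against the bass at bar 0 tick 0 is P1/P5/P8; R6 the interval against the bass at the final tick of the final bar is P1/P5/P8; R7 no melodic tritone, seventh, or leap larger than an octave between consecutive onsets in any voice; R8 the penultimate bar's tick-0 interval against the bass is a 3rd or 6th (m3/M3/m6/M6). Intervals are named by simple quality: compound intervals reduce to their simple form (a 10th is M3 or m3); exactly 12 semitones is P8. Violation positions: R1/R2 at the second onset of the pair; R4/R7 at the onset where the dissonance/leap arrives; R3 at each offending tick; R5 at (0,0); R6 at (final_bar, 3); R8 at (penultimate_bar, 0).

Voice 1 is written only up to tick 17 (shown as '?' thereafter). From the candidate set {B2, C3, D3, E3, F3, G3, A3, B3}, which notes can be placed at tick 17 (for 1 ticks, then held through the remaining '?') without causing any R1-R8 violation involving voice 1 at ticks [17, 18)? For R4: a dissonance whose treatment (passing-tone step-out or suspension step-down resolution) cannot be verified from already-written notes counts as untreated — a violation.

B2: legal
C3: violates R4
D3: legal
E3: violates R4
F3: violates R4
G3: legal
A3: violates R4
B3: legal

{B2, B3, D3, G3}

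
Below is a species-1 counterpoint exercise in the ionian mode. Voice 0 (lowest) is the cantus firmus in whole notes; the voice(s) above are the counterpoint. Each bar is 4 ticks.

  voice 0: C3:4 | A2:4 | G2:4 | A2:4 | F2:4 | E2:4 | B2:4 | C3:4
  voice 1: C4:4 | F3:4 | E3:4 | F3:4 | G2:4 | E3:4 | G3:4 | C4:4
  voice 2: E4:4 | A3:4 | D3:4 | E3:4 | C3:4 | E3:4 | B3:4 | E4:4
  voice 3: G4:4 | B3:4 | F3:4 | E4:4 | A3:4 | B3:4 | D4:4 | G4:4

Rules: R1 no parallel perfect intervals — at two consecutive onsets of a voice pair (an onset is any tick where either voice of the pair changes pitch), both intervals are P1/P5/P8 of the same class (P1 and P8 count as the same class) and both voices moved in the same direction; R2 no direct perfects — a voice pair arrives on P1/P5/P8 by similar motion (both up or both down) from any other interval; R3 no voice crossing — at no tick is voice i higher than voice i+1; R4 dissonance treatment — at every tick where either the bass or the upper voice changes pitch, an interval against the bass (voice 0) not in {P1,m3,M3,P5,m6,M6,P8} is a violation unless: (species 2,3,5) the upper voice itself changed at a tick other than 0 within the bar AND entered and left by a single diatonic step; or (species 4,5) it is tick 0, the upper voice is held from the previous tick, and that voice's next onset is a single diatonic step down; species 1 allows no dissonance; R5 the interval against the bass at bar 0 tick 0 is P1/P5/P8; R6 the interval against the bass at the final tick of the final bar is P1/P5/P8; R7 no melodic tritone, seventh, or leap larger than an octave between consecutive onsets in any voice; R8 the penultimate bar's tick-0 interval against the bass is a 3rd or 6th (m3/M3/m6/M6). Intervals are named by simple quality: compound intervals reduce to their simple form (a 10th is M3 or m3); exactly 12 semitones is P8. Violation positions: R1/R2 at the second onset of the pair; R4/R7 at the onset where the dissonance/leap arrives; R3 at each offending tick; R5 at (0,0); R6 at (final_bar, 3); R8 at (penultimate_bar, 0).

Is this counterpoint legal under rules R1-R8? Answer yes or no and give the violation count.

bar 0: v0=C3 v1=C4 v2=E4 v3=G4 (P5)
bar 1: v0=A2 v1=F3 v2=A3 v3=B3 (M2)
bar 2: v0=G2 v1=E3 v2=D3 v3=F3 (m7)
bar 3: v0=A2 v1=F3 v2=E3 v3=E4 (P5)
bar 4: v0=F2 v1=G2 v2=C3 v3=A3 (M3)
bar 5: v0=E2 v1=E3 v2=E3 v3=B3 (P5)
bar 6: v0=B2 v1=G3 v2=B3 v3=D4 (m3)
bar 7: v0=C3 v1=C4 v2=E4 v3=G4 (P5)
  R5 @ bar0.0: opens on M3
  R2 @ bar1.0: C3/E4 M3 -> A2/A3 P8 similar
  R4 @ bar1.0: A2/B3 M2 untreated
  R2 @ bar2.0: A2/A3 P8 -> G2/D3 P5 similar
  R3 @ bar2.0: E3 above D3
  R4 @ bar2.0: G2/F3 m7 untreated
  R7 @ bar2.0: B3->F3 leap 6st
  R3 @ bar2.1: E3 above D3
  R3 @ bar2.2: E3 above D3
  R3 @ bar2.3: E3 above D3
  R1 @ bar3.0: G2/D3 P5 -> A2/E3 P5 similar
  R2 @ bar3.0: G2/F3 m7 -> A2/E4 P5 similar
  R2 @ bar3.0: D3/F3 m3 -> E3/E4 P8 similar
  R3 @ bar3.0: F3 above E3
  R7 @ bar3.0: F3->E4 leap 11st
  R3 @ bar3.1: F3 above E3
  R3 @ bar3.2: F3 above E3
  R3 @ bar3.3: F3 above E3
  R1 @ bar4.0: A2/E3 P5 -> F2/C3 P5 similar
  R4 @ bar4.0: F2/G2 M2 untreated
  R7 @ bar4.0: F3->G2 leap 10st
  R2 @ bar5.0: G2/C3 P4 -> E3/E3 P1 similar
  R2 @ bar5.0: G2/A3 M2 -> E3/B3 P5 similar
  R2 @ bar5.0: C3/A3 M6 -> E3/B3 P5 similar
  R1 @ bar6.0: E2/E3 P8 -> B2/B3 P8 similar
  R1 @ bar6.0: E3/B3 P5 -> G3/D4 P5 similar
  R8 @ bar6.0: penult P8 not 3rd/6th
  R1 @ bar7.0: G3/D4 P5 -> C4/G4 P5 similar
  R2 @ bar7.0: B2/G3 m6 -> C3/C4 P8 similar
  R2 @ bar7.0: B2/D4 m3 -> C3/G4 P5 similar
  R6 @ bar7.3: closes on M3

No (31 violations)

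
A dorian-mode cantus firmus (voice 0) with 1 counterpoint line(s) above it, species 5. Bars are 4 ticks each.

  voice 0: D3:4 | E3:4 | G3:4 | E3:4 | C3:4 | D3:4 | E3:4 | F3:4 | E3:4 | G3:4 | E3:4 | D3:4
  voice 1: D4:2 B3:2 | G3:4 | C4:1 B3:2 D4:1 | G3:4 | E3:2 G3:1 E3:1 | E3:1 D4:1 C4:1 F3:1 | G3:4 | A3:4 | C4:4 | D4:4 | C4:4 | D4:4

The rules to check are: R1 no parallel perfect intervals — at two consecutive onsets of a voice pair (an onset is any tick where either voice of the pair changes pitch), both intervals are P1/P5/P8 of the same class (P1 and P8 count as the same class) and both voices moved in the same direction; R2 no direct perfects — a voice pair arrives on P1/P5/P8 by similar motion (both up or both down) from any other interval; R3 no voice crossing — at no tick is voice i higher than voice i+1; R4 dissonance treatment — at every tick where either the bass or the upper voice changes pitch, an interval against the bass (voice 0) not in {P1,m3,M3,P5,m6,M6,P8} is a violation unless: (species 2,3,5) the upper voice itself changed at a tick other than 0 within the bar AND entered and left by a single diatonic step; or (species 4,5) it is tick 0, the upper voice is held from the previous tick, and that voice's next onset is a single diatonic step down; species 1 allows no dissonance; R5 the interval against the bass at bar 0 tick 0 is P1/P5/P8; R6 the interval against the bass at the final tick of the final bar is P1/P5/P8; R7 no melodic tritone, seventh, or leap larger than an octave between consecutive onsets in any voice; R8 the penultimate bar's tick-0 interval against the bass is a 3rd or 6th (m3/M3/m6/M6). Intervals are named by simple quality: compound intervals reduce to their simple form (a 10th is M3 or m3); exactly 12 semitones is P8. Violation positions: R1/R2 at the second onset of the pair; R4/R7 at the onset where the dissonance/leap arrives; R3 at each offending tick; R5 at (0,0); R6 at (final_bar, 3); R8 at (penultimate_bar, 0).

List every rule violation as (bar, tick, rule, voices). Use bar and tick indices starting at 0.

bar 0: v0=D3 v1=D4 downbeat P8
bar 1: v0=E3 v1=G3 downbeat m3
bar 2: v0=G3 v1=C4 downbeat P4
bar 3: v0=E3 v1=G3 downbeat m3
bar 4: v0=C3 v1=E3 downbeat M3
bar 5: v0=D3 v1=E3 downbeat M2
bar 6: v0=E3 v1=G3 downbeat m3
bar 7: v0=F3 v1=A3 downbeat M3
bar 8: v0=E3 v1=C4 downbeat m6
bar 9: v0=G3 v1=D4 downbeat P5
bar 10: v0=E3 v1=C4 downbeat m6
bar 11: v0=D3 v1=D4 downbeat P8
  -> R4 @ bar 2 tick 0 v(0, 1): G3/C4 P4 untreated
  -> R4 @ bar 5 tick 0 v(0, 1): D3/E3 M2 untreated
  -> R7 @ bar 5 tick 1 v(1,): E3->D4 leap 10st
  -> R4 @ bar 5 tick 2 v(0, 1): D3/C4 m7 untreated
  -> R2 @ bar 9 tick 0 v(0, 1): E3/C4 m6 -> G3/D4 P5 similar

(2, 0, R4, (0, 1))
(5, 0, R4, (0, 1))
(5, 1, R7, (1,))
(5, 2, R4, (0, 1))
(9, 0, R2, (0, 1))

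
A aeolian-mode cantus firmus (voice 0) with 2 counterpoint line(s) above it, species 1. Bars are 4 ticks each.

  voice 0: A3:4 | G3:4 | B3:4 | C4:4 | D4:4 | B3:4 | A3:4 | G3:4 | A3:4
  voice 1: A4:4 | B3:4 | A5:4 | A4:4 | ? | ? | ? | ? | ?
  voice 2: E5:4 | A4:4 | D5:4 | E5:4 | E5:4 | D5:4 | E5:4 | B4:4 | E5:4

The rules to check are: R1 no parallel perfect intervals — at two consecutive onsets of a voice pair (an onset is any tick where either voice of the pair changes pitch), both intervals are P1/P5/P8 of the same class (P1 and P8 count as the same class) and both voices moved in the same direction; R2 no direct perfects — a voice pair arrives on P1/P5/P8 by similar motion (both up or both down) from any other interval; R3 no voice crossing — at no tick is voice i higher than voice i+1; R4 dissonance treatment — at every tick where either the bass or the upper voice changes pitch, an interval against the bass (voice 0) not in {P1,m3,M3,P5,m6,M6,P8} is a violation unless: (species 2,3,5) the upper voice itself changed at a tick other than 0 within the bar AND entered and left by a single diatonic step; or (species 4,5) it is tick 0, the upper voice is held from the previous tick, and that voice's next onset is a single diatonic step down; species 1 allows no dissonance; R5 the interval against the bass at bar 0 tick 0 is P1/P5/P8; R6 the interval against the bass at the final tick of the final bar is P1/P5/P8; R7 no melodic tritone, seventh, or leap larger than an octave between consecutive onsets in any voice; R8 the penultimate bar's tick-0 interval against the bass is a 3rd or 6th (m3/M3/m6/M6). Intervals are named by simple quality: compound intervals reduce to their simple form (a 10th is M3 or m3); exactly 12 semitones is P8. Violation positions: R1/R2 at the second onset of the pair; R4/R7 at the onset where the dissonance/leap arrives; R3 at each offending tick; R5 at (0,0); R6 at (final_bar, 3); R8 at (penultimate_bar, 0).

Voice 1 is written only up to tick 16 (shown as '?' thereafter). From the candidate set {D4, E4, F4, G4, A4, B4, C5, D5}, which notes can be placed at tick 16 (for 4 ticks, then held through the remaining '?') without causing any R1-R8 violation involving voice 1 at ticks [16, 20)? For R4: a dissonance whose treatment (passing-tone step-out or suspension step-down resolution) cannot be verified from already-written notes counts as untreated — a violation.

{A4, B4, D4, F4}

D4: legal
E4: violates R4
F4: legal
G4: violates R4
A4: legal
B4: legal
C5: violates R4
D5: violates R2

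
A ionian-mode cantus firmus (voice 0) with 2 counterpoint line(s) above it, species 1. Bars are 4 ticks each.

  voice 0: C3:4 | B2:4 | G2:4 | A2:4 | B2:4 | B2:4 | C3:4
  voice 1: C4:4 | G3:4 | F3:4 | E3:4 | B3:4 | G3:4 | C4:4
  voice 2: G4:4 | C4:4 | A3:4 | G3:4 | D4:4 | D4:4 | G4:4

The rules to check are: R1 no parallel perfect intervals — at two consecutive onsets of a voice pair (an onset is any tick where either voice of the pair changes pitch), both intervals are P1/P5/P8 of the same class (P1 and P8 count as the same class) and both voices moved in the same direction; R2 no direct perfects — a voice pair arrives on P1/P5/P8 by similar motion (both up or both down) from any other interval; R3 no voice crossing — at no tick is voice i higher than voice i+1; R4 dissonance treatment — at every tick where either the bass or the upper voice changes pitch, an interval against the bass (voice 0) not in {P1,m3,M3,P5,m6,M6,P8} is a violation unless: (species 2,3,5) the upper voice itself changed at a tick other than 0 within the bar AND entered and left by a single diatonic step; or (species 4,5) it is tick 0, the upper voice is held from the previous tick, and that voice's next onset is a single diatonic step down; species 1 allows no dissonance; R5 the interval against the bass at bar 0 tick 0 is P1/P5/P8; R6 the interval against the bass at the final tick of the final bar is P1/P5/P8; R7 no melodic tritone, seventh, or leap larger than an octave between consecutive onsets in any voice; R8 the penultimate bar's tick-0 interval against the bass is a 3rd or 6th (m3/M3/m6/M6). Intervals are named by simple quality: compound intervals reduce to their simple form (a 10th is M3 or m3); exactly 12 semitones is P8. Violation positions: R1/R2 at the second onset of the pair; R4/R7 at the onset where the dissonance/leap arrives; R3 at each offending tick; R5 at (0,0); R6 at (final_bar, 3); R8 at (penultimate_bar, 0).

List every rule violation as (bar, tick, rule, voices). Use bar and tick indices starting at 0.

(1, 0, R4, (0, 2))
(2, 0, R4, (0, 1))
(2, 0, R4, (0, 2))
(3, 0, R4, (0, 2))
(4, 0, R2, (0, 1))
(6, 0, R1, (1, 2))
(6, 0, R2, (0, 1))
(6, 0, R2, (0, 2))

bar 0: v0=C3 v1=C4 v2=G4 downbeat P5
bar 1: v0=B2 v1=G3 v2=C4 downbeat m2
bar 2: v0=G2 v1=F3 v2=A3 downbeat M2
bar 3: v0=A2 v1=E3 v2=G3 downbeat m7
bar 4: v0=B2 v1=B3 v2=D4 downbeat m3
bar 5: v0=B2 v1=G3 v2=D4 downbeat m3
bar 6: v0=C3 v1=C4 v2=G4 downbeat P5
  -> R4 @ bar 1 tick 0 v(0, 2): B2/C4 m2 untreated
  -> R4 @ bar 2 tick 0 v(0, 1): G2/F3 m7 untreated
  -> R4 @ bar 2 tick 0 v(0, 2): G2/A3 M2 untreated
  -> R4 @ bar 3 tick 0 v(0, 2): A2/G3 m7 untreated
  -> R2 @ bar 4 tick 0 v(0, 1): A2/E3 P5 -> B2/B3 P8 similar
  -> R1 @ bar 6 tick 0 v(1, 2): G3/D4 P5 -> C4/G4 P5 similar
  -> R2 @ bar 6 tick 0 v(0, 1): B2/G3 m6 -> C3/C4 P8 similar
  -> R2 @ bar 6 tick 0 v(0, 2): B2/D4 m3 -> C3/G4 P5 similar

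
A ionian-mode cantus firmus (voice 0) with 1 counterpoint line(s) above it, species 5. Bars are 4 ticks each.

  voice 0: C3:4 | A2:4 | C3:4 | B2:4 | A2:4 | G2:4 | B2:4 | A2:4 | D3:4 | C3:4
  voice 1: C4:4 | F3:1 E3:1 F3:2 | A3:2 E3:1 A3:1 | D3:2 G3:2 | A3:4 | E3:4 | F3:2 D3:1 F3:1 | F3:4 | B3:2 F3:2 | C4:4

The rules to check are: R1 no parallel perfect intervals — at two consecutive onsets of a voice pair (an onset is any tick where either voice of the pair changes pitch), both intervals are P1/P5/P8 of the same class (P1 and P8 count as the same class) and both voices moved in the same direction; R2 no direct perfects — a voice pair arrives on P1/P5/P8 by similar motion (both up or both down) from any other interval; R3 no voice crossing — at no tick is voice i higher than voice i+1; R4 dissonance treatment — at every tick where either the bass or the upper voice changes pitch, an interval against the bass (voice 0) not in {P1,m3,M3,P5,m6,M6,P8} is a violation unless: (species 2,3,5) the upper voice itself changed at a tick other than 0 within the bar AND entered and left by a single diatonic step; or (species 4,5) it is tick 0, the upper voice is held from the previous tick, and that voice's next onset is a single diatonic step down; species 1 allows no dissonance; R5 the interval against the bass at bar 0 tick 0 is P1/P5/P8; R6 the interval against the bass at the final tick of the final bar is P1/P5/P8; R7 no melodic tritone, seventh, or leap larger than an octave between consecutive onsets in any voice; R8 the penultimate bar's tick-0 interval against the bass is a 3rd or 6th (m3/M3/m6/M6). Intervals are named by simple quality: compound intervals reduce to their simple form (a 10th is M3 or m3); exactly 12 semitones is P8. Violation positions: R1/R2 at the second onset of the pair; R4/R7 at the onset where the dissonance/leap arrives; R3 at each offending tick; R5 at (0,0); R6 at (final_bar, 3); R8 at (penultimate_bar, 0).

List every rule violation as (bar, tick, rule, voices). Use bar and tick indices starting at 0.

(6, 0, R4, (0, 1))
(6, 3, R4, (0, 1))
(8, 0, R7, (1,))
(8, 2, R7, (1,))

bar 0: v0=C3 v1=C4 downbeat P8
bar 1: v0=A2 v1=F3 downbeat m6
bar 2: v0=C3 v1=A3 downbeat M6
bar 3: v0=B2 v1=D3 downbeat m3
bar 4: v0=A2 v1=A3 downbeat P8
bar 5: v0=G2 v1=E3 downbeat M6
bar 6: v0=B2 v1=F3 downbeat TT
bar 7: v0=A2 v1=F3 downbeat m6
bar 8: v0=D3 v1=B3 downbeat M6
bar 9: v0=C3 v1=C4 downbeat P8
  -> R4 @ bar 6 tick 0 v(0, 1): B2/F3 TT untreated
  -> R4 @ bar 6 tick 3 v(0, 1): B2/F3 TT untreated
  -> R7 @ bar 8 tick 0 v(1,): F3->B3 leap 6st
  -> R7 @ bar 8 tick 2 v(1,): B3->F3 leap 6st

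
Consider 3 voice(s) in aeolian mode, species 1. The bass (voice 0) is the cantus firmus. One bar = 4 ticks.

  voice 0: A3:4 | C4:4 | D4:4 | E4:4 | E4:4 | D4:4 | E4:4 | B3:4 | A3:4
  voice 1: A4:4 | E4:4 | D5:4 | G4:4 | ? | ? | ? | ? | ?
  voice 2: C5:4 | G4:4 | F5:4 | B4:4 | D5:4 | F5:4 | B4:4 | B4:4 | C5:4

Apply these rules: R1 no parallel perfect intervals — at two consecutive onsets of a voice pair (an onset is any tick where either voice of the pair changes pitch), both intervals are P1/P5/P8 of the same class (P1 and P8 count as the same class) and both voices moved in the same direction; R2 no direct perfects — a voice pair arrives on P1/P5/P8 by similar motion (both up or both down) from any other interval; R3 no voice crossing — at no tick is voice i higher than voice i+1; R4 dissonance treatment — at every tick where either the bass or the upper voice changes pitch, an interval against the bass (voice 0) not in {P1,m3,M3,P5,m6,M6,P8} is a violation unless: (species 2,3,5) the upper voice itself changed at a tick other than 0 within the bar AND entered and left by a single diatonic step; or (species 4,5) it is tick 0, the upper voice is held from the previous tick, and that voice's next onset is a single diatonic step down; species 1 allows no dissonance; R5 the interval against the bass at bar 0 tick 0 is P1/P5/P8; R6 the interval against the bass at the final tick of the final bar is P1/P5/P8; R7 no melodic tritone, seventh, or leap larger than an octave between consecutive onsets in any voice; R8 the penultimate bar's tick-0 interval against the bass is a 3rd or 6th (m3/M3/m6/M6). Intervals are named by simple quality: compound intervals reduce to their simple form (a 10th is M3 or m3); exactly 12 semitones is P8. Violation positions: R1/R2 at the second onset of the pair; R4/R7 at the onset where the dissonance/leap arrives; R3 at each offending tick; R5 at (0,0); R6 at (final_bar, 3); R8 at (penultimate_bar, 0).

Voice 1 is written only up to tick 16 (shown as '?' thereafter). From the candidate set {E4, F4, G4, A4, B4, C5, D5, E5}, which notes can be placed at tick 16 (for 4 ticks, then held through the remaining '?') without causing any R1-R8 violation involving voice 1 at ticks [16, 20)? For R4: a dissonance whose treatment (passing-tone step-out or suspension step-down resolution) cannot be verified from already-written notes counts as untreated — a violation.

{B4, C5, E4, G4}

E4: legal
F4: violates R4
G4: legal
A4: violates R4
B4: legal
C5: legal
D5: violates R2,R4
E5: violates R3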